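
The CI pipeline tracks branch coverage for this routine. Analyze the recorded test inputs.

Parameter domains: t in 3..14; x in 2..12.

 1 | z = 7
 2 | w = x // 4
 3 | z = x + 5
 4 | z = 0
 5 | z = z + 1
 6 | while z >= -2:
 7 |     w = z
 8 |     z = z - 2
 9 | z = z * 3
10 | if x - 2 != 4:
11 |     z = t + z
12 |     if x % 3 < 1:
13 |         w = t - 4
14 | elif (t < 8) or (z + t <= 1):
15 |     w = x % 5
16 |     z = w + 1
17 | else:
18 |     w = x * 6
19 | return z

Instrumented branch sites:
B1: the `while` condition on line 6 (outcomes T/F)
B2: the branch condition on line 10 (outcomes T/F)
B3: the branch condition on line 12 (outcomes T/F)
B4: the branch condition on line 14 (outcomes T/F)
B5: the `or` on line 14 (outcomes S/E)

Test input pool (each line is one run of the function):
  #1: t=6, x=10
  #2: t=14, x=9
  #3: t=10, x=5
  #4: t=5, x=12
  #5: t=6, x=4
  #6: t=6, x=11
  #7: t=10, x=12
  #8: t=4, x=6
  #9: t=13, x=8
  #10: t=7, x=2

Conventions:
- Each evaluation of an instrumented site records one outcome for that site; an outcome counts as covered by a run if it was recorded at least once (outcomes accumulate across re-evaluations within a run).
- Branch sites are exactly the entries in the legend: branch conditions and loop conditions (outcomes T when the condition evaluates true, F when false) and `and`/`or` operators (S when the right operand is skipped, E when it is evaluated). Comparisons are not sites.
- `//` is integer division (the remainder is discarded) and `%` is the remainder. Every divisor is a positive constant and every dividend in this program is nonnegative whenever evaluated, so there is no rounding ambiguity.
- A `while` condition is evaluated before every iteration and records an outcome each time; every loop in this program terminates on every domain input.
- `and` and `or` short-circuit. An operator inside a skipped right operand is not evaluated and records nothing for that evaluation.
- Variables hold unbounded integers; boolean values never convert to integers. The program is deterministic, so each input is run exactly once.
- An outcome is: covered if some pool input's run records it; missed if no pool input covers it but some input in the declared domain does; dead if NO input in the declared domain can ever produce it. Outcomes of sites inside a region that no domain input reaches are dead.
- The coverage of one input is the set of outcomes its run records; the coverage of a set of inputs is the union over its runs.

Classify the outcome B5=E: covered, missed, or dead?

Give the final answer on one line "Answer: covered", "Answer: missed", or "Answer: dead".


no pool input records B5=E
but domain input (t=8, x=6) does record it -> reachable, so missed
Answer: missed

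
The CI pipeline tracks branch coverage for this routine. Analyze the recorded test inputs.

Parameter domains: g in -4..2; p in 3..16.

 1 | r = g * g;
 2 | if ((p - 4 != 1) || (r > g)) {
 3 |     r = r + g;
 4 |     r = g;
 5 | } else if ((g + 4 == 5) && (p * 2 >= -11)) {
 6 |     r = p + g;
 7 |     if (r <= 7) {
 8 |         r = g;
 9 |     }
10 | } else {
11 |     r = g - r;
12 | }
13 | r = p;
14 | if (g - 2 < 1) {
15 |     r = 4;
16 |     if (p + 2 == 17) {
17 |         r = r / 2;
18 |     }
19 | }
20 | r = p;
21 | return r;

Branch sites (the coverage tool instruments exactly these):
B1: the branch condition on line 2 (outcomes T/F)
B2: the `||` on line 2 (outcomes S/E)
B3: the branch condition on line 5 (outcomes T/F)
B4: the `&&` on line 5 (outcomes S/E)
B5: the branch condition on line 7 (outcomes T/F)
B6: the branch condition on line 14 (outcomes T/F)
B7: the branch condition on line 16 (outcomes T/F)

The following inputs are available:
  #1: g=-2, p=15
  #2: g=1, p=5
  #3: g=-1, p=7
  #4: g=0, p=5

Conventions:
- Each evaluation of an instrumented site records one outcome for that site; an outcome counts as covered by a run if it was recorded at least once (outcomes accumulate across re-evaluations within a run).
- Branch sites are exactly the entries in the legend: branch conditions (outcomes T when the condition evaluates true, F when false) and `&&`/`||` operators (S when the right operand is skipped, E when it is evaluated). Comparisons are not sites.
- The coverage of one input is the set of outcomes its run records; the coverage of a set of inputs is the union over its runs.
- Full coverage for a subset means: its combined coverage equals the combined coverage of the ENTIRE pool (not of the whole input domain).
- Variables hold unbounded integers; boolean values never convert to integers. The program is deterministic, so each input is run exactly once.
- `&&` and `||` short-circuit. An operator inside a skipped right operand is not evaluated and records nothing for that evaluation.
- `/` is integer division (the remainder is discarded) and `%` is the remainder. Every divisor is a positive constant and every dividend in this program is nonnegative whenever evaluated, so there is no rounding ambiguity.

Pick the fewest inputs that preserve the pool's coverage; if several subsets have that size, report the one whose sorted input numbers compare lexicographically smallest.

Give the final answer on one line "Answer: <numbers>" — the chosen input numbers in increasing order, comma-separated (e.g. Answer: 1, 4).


test 1 (g=-2, p=15) fires B2->S, B1->T, B6->T, B7->T; hits B1=T, B2=S, B6=T, B7=T
test 2 (g=1, p=5) fires B2->E, B1->F, B4->E, B3->T, B5->T, B6->T, B7->F; hits B1=F, B2=E, B3=T, B4=E, B5=T, B6=T, B7=F
test 3 (g=-1, p=7) fires B2->S, B1->T, B6->T, B7->F; hits B1=T, B2=S, B6=T, B7=F
test 4 (g=0, p=5) fires B2->E, B1->F, B4->S, B3->F, B6->T, B7->F; hits B1=F, B2=E, B3=F, B4=S, B6=T, B7=F
together the pool reaches 12 outcomes: B1=T, B1=F, B2=S, B2=E, B3=T, B3=F, B4=S, B4=E, B5=T, B6=T, B7=T, B7=F
no size-1 subset reaches all 12 outcomes (best union: 7/12)
no size-2 subset reaches all 12 outcomes (best union: 10/12)
inputs {1, 2, 4} (size 3) cover everything; no size-3 subset with a lexicographically smaller index list covers all 12
Answer: 1, 2, 4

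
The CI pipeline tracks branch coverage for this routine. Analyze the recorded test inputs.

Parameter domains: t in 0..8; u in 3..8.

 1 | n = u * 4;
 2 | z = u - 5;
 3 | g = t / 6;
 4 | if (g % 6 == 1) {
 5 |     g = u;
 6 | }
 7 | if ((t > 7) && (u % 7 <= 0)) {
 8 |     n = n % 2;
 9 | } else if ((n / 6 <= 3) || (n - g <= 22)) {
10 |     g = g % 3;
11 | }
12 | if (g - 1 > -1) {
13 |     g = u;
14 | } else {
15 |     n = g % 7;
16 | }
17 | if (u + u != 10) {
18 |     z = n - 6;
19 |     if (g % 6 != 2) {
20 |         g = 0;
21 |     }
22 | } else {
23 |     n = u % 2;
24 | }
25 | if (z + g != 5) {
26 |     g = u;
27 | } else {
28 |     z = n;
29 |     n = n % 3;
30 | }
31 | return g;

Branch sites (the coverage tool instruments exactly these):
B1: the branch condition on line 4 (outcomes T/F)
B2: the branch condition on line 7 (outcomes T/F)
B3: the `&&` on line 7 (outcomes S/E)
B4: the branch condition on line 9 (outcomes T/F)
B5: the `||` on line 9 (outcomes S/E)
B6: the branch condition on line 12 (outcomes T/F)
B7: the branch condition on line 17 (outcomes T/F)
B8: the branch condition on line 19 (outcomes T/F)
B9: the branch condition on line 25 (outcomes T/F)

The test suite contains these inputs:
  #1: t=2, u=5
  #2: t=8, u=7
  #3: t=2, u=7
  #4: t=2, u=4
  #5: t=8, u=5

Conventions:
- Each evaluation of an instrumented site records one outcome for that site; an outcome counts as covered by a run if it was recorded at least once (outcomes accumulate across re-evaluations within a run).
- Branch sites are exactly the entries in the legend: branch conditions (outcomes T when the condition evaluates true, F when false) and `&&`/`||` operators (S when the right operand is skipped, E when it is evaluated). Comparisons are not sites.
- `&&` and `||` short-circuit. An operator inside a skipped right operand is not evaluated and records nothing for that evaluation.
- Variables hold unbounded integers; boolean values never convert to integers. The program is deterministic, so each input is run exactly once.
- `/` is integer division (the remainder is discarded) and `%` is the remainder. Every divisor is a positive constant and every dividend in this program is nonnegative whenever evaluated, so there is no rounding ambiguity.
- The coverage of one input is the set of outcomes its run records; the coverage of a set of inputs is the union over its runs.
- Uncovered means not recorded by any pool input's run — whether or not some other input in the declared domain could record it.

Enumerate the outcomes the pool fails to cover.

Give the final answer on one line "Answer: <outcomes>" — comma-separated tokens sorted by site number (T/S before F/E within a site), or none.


test 1 (t=2, u=5) hits B1=F, B2=F, B3=S, B4=T, B5=S, B6=F, B7=F, B9=T
test 2 (t=8, u=7) hits B1=T, B2=T, B3=E, B6=T, B7=T, B8=T, B9=T
test 3 (t=2, u=7) hits B1=F, B2=F, B3=S, B4=F, B5=E, B6=F, B7=T, B8=T, B9=T
test 4 (t=2, u=4) hits B1=F, B2=F, B3=S, B4=T, B5=S, B6=F, B7=T, B8=T, B9=T
test 5 (t=8, u=5) hits B1=T, B2=F, B3=E, B4=T, B5=S, B6=T, B7=F, B9=F
union over the pool: B1=T, B1=F, B2=T, B2=F, B3=S, B3=E, B4=T, B4=F, B5=S, B5=E, B6=T, B6=F, B7=T, B7=F, B8=T, B9=T, B9=F
uncovered (1 of 18): B8=F
Answer: B8=F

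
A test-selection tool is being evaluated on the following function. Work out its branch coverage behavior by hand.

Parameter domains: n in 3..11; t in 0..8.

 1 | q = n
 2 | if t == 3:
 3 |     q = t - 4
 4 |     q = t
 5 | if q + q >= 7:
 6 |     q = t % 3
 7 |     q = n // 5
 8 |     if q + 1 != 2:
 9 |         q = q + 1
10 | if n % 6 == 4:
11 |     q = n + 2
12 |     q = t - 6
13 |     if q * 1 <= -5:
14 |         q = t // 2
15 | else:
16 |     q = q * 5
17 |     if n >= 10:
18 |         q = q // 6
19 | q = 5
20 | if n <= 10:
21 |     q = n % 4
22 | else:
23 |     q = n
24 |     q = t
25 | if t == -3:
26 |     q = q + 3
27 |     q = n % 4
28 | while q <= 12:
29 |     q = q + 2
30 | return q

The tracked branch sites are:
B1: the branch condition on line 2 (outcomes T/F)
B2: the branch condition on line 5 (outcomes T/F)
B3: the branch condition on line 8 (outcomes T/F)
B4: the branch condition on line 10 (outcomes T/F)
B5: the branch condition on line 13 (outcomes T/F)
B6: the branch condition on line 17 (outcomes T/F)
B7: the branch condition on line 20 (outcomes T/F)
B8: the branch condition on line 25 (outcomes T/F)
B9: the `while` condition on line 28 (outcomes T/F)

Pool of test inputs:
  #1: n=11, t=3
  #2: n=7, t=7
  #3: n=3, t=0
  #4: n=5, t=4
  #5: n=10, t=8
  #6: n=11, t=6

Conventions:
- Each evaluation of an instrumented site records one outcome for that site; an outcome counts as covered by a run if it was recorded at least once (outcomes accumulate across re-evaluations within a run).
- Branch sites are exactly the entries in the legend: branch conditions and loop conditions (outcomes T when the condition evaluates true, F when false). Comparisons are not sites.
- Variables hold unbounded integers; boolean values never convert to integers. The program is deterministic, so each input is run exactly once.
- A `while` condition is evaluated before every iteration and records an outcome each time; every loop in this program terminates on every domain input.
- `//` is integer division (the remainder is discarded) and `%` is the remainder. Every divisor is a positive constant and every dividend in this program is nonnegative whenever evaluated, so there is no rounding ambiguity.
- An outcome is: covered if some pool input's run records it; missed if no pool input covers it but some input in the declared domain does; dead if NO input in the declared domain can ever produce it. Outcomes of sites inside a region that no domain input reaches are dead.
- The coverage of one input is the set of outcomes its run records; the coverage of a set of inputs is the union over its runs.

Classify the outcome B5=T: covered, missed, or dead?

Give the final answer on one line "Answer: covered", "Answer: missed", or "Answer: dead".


no pool input records B5=T
but domain input (n=4, t=0) does record it -> reachable, so missed
Answer: missed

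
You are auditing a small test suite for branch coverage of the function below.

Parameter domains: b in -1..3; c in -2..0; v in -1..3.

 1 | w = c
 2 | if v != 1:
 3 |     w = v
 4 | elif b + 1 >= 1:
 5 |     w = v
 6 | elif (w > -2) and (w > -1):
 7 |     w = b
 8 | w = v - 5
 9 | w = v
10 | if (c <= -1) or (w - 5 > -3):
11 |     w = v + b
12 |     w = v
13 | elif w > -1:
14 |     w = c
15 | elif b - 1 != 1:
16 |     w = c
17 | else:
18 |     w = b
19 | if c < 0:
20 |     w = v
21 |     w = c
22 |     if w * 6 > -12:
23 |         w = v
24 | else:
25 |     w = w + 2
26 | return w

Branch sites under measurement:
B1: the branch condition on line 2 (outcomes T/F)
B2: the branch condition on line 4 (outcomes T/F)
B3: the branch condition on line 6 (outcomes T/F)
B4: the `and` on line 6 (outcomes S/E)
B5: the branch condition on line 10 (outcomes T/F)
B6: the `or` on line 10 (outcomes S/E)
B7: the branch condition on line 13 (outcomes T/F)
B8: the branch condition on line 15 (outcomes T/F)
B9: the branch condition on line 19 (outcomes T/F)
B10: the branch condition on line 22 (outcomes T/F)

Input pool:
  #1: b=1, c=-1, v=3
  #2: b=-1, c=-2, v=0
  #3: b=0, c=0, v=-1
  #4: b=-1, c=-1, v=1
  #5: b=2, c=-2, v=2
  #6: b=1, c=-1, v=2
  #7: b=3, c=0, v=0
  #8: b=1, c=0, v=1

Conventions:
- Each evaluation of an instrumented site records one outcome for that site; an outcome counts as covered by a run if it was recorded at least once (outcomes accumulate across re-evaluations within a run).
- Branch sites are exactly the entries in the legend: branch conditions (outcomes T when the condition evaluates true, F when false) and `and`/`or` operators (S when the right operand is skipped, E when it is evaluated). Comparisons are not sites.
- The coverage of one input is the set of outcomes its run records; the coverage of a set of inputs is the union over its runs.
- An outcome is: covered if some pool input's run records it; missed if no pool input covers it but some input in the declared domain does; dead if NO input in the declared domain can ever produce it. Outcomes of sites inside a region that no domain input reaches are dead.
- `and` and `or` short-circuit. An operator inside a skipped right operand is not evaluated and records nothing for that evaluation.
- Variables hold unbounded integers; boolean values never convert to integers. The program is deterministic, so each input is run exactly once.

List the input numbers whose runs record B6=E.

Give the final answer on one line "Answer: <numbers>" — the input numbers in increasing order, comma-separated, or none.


input #1 (b=1, c=-1, v=3): never hits B6=E
input #2 (b=-1, c=-2, v=0): never hits B6=E
input #3 (b=0, c=0, v=-1): hits B6=E
input #4 (b=-1, c=-1, v=1): never hits B6=E
input #5 (b=2, c=-2, v=2): never hits B6=E
input #6 (b=1, c=-1, v=2): never hits B6=E
input #7 (b=3, c=0, v=0): hits B6=E
input #8 (b=1, c=0, v=1): hits B6=E
Answer: 3, 7, 8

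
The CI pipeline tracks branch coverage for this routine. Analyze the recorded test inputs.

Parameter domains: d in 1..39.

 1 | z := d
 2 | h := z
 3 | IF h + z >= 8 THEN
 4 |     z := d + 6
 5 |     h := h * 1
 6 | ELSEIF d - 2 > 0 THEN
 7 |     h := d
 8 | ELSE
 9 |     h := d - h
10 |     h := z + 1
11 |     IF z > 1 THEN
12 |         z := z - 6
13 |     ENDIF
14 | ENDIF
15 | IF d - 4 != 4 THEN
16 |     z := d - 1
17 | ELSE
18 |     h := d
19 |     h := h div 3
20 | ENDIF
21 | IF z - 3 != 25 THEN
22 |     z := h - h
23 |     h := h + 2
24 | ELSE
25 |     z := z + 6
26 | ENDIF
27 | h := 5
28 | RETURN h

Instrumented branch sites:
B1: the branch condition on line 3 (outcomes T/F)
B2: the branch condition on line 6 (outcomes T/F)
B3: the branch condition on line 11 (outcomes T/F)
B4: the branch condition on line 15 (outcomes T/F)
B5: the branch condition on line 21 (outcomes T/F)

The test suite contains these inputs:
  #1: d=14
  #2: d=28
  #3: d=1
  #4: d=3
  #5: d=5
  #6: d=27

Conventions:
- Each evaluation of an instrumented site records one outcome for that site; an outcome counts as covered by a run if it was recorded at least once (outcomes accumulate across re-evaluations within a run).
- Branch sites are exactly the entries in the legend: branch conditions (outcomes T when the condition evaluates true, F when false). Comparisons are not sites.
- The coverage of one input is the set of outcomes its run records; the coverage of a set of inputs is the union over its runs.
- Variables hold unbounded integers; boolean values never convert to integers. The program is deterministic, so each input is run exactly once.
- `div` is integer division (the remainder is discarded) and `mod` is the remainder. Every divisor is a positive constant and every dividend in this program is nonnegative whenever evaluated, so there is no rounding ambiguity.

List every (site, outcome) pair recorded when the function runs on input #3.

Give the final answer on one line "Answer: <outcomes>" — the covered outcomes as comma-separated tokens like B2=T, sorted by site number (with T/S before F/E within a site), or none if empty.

Simulating input #3 (d=1) step by step:
  B1->F, B2->F, B3->F, B4->T, B5->T
deduplicating events, the covered set is: B1=F, B2=F, B3=F, B4=T, B5=T

Answer: B1=F, B2=F, B3=F, B4=T, B5=T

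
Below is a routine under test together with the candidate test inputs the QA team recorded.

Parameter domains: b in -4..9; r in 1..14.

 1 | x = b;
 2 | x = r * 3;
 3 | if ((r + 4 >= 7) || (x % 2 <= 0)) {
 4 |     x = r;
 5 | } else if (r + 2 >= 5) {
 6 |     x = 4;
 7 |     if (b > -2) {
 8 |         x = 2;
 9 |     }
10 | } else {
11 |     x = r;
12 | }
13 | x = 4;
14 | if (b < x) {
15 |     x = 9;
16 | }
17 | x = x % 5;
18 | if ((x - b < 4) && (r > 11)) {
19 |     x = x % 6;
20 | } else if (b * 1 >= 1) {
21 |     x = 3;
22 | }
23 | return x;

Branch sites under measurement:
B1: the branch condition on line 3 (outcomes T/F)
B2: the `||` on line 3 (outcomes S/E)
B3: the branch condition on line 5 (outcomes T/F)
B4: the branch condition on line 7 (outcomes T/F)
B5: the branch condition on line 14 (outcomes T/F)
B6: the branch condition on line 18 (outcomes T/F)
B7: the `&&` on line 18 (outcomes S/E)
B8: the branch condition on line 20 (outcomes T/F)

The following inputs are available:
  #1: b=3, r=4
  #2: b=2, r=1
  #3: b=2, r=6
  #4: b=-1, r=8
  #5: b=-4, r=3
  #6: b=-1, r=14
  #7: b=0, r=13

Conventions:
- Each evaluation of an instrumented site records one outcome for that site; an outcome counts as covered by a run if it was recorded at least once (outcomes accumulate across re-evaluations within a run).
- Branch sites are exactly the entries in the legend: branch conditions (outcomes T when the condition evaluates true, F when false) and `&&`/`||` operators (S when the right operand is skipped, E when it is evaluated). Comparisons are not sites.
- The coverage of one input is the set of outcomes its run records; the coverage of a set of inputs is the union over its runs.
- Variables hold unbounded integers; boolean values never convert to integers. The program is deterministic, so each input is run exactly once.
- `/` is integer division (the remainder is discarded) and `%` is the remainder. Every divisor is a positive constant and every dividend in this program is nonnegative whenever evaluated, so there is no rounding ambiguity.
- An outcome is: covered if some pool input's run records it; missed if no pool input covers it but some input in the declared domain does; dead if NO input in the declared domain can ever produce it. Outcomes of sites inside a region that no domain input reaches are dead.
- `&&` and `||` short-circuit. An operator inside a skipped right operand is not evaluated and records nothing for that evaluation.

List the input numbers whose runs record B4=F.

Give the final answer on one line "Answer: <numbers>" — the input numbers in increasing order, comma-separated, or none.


input #1 (b=3, r=4): does not record B4=F
input #2 (b=2, r=1): does not record B4=F
input #3 (b=2, r=6): does not record B4=F
input #4 (b=-1, r=8): does not record B4=F
input #5 (b=-4, r=3): does not record B4=F
input #6 (b=-1, r=14): does not record B4=F
input #7 (b=0, r=13): does not record B4=F
Answer: none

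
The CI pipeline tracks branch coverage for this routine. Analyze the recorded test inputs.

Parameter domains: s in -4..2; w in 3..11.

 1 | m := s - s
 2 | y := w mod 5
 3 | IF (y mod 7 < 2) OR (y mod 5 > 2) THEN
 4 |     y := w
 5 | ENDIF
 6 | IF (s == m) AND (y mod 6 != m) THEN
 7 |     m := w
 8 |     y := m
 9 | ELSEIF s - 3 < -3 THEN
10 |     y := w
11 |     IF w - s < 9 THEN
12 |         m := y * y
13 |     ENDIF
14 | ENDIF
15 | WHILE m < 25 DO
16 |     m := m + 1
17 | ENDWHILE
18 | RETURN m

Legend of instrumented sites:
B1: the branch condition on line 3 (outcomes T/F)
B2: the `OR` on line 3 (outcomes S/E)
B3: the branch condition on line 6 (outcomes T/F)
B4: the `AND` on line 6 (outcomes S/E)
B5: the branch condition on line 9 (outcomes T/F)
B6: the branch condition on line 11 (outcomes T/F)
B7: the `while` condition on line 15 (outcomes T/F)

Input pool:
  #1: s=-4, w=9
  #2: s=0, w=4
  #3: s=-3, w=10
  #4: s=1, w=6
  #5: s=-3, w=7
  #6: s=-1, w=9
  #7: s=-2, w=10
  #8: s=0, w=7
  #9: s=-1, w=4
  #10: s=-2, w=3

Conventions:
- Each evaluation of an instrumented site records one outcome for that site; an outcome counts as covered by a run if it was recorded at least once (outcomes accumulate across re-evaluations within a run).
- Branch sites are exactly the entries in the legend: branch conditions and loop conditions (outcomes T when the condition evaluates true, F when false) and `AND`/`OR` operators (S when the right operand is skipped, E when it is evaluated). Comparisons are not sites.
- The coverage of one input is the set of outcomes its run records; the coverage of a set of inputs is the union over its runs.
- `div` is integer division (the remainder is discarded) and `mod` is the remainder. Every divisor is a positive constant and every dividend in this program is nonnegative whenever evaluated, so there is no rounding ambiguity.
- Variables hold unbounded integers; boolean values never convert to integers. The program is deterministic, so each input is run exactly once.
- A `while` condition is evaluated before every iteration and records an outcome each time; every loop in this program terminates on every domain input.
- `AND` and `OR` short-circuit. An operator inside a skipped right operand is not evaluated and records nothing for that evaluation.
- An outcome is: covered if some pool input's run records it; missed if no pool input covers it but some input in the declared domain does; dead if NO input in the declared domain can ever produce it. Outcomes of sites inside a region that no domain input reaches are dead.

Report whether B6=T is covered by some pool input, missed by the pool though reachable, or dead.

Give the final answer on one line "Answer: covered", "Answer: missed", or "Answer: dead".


B6=T is recorded by pool input(s) 9, 10 -> covered
Answer: covered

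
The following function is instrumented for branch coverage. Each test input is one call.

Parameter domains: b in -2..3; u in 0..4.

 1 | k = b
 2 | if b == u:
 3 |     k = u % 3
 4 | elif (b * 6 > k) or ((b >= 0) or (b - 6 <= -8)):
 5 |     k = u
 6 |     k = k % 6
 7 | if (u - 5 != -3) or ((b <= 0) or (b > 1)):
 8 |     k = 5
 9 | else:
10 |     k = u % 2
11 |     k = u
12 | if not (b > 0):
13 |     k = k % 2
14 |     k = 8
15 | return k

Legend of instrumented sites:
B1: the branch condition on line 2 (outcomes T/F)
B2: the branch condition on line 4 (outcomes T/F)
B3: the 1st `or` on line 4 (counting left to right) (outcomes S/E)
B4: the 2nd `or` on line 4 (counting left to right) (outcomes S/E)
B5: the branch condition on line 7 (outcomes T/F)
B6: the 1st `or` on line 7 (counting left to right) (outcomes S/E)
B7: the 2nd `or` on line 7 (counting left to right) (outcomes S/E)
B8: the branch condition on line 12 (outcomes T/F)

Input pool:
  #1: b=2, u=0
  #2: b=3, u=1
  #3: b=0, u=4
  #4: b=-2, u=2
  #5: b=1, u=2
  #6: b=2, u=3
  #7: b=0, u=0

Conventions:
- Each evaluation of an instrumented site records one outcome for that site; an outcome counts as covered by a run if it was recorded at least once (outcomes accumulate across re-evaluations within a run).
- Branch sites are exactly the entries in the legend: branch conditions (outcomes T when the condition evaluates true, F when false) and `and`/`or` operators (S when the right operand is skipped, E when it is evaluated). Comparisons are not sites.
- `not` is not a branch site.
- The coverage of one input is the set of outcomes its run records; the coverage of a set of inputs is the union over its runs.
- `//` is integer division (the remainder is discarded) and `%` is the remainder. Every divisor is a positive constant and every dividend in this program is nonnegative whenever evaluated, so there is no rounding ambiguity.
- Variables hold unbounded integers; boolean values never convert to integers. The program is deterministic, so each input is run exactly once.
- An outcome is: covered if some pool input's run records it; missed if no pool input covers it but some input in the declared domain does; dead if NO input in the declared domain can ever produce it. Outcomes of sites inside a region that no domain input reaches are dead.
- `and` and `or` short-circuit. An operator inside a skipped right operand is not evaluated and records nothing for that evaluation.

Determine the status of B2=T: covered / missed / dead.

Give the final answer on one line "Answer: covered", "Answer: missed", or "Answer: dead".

B2=T is recorded by pool input(s) 1, 2, 3, 4, 5, 6 -> covered

Answer: covered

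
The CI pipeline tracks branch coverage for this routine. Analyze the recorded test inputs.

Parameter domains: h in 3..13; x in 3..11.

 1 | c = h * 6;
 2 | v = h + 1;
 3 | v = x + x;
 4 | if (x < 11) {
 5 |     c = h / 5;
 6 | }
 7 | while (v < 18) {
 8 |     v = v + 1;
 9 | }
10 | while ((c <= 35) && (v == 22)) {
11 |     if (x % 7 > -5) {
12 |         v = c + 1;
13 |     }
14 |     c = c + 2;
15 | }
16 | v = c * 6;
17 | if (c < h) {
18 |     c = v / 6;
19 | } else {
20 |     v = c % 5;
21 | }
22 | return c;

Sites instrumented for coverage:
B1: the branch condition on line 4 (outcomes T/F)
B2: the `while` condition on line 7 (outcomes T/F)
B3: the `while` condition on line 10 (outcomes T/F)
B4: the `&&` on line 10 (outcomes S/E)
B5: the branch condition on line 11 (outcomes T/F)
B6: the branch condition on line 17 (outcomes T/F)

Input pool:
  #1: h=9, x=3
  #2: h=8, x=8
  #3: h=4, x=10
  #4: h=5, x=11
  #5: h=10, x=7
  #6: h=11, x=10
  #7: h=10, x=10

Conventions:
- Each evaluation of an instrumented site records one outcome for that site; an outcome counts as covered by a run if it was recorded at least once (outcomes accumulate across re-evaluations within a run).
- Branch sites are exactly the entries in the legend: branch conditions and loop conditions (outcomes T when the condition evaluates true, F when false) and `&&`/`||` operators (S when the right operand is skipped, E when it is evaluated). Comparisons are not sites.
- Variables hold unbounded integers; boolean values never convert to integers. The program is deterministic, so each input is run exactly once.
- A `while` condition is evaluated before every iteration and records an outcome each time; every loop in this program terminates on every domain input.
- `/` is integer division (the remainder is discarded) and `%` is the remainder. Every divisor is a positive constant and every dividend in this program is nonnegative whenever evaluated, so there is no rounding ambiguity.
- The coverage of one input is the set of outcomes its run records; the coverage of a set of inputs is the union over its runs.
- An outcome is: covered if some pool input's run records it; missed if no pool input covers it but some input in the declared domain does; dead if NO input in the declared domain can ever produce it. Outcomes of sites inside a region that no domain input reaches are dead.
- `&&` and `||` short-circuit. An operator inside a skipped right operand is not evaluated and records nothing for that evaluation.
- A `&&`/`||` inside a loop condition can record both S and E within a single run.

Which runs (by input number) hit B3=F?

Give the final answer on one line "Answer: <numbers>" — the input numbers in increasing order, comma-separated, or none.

input #1 (h=9, x=3): hits B3=F
input #2 (h=8, x=8): hits B3=F
input #3 (h=4, x=10): hits B3=F
input #4 (h=5, x=11): hits B3=F
input #5 (h=10, x=7): hits B3=F
input #6 (h=11, x=10): hits B3=F
input #7 (h=10, x=10): hits B3=F

Answer: 1, 2, 3, 4, 5, 6, 7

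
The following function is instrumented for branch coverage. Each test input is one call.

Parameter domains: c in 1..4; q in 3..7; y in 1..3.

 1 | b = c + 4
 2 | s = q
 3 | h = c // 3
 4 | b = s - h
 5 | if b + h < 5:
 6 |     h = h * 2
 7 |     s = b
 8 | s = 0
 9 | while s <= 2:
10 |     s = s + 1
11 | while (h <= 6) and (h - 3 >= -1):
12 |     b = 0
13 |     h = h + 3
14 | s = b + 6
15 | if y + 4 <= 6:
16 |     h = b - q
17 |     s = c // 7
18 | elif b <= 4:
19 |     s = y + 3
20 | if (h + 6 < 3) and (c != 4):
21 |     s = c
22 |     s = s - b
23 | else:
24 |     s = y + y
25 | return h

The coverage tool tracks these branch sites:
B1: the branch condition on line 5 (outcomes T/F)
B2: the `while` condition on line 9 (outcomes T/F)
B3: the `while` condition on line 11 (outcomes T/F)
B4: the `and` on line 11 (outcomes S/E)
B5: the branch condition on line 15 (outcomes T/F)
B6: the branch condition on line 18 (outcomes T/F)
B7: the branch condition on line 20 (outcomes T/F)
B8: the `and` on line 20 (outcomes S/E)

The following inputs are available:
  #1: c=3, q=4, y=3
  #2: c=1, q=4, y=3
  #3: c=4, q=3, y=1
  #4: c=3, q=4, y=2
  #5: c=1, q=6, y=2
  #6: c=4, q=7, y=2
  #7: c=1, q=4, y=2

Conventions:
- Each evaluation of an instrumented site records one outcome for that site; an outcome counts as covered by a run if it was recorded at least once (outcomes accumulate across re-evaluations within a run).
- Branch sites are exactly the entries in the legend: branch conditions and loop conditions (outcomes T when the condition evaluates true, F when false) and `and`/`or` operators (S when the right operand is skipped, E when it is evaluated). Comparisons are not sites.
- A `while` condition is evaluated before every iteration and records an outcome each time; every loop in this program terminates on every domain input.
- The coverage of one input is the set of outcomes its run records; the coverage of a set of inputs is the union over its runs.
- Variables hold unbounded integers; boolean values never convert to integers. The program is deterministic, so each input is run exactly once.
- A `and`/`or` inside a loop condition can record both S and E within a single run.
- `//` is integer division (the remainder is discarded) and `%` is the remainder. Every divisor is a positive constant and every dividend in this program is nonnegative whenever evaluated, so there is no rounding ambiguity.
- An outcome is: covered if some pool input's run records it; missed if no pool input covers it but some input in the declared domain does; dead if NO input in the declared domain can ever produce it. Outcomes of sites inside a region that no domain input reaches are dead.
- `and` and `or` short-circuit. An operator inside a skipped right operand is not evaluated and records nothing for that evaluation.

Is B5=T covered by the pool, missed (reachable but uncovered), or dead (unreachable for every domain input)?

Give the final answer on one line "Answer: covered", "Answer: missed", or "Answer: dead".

B5=T is recorded by pool input(s) 3, 4, 5, 6, 7 -> covered

Answer: covered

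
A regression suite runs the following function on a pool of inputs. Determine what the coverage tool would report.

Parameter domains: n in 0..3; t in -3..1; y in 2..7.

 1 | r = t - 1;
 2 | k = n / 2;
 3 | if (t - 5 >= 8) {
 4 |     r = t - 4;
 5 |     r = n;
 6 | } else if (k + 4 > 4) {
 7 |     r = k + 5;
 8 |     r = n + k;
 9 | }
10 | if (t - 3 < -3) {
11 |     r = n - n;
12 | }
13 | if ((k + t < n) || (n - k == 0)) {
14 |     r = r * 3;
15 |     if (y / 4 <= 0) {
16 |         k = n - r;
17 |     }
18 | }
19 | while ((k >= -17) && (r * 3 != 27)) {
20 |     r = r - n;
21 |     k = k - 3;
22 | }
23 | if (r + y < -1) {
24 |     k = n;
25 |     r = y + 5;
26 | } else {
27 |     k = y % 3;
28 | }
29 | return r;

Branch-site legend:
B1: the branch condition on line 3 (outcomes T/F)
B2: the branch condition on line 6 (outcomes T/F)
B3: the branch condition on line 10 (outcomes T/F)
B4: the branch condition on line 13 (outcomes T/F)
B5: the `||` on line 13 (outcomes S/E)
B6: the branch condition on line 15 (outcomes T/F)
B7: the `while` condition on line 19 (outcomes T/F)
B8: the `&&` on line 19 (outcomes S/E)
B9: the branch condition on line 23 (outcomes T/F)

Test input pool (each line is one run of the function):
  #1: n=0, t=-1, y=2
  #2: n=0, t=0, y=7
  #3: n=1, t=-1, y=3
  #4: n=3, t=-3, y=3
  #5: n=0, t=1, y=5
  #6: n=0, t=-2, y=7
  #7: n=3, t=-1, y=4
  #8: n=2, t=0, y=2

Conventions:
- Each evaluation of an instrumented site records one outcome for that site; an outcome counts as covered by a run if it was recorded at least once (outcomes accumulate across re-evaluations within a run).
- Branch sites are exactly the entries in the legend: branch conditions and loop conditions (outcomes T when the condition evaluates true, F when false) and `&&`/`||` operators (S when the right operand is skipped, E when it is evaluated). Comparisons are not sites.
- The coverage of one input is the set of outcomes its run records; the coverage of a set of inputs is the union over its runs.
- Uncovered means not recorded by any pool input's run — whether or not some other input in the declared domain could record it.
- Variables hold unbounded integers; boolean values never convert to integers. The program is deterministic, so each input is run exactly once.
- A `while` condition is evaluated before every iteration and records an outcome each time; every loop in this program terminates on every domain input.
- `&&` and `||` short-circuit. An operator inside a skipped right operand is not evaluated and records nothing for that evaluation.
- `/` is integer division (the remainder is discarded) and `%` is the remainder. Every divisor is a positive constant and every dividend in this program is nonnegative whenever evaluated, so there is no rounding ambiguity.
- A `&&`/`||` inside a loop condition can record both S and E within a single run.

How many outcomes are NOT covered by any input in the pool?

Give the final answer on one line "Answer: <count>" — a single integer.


#1 (n=0, t=-1, y=2) -> B1->F, B2->F, B3->T, B5->S, B4->T, B6->T, B8->E, B7->T, B8->E, B7->T, B8->E, B7->T, B8->E, B7->T, ...; covered: B1=F, B2=F, B3=T, B4=T, B5=S, B6=T, B7=T, B7=F, B8=S, B8=E, B9=F
#2 (n=0, t=0, y=7) -> B1->F, B2->F, B3->F, B5->E, B4->T, B6->F, B8->E, B7->T, B8->E, B7->T, B8->E, B7->T, B8->E, B7->T, ...; covered: B1=F, B2=F, B3=F, B4=T, B5=E, B6=F, B7=T, B7=F, B8=S, B8=E, B9=F
#3 (n=1, t=-1, y=3) -> B1->F, B2->F, B3->T, B5->S, B4->T, B6->T, B8->E, B7->T, B8->E, B7->T, B8->E, B7->T, B8->E, B7->T, ...; covered: B1=F, B2=F, B3=T, B4=T, B5=S, B6=T, B7=T, B7=F, B8=S, B8=E, B9=T
#4 (n=3, t=-3, y=3) -> B1->F, B2->T, B3->T, B5->S, B4->T, B6->T, B8->E, B7->T, B8->E, B7->T, B8->E, B7->T, B8->E, B7->T, ...; covered: B1=F, B2=T, B3=T, B4=T, B5=S, B6=T, B7=T, B7=F, B8=S, B8=E, B9=T
#5 (n=0, t=1, y=5) -> B1->F, B2->F, B3->F, B5->E, B4->T, B6->F, B8->E, B7->T, B8->E, B7->T, B8->E, B7->T, B8->E, B7->T, ...; covered: B1=F, B2=F, B3=F, B4=T, B5=E, B6=F, B7=T, B7=F, B8=S, B8=E, B9=F
#6 (n=0, t=-2, y=7) -> B1->F, B2->F, B3->T, B5->S, B4->T, B6->F, B8->E, B7->T, B8->E, B7->T, B8->E, B7->T, B8->E, B7->T, ...; covered: B1=F, B2=F, B3=T, B4=T, B5=S, B6=F, B7=T, B7=F, B8=S, B8=E, B9=F
#7 (n=3, t=-1, y=4) -> B1->F, B2->T, B3->T, B5->S, B4->T, B6->F, B8->E, B7->T, B8->E, B7->T, B8->E, B7->T, B8->E, B7->T, ...; covered: B1=F, B2=T, B3=T, B4=T, B5=S, B6=F, B7=T, B7=F, B8=S, B8=E, B9=T
#8 (n=2, t=0, y=2) -> B1->F, B2->T, B3->F, B5->S, B4->T, B6->T, B8->E, B7->F, B9->F; covered: B1=F, B2=T, B3=F, B4=T, B5=S, B6=T, B7=F, B8=E, B9=F
union over the pool: B1=F, B2=T, B2=F, B3=T, B3=F, B4=T, B5=S, B5=E, B6=T, B6=F, B7=T, B7=F, B8=S, B8=E, B9=T, B9=F
uncovered (2 of 18): B1=T, B4=F
Answer: 2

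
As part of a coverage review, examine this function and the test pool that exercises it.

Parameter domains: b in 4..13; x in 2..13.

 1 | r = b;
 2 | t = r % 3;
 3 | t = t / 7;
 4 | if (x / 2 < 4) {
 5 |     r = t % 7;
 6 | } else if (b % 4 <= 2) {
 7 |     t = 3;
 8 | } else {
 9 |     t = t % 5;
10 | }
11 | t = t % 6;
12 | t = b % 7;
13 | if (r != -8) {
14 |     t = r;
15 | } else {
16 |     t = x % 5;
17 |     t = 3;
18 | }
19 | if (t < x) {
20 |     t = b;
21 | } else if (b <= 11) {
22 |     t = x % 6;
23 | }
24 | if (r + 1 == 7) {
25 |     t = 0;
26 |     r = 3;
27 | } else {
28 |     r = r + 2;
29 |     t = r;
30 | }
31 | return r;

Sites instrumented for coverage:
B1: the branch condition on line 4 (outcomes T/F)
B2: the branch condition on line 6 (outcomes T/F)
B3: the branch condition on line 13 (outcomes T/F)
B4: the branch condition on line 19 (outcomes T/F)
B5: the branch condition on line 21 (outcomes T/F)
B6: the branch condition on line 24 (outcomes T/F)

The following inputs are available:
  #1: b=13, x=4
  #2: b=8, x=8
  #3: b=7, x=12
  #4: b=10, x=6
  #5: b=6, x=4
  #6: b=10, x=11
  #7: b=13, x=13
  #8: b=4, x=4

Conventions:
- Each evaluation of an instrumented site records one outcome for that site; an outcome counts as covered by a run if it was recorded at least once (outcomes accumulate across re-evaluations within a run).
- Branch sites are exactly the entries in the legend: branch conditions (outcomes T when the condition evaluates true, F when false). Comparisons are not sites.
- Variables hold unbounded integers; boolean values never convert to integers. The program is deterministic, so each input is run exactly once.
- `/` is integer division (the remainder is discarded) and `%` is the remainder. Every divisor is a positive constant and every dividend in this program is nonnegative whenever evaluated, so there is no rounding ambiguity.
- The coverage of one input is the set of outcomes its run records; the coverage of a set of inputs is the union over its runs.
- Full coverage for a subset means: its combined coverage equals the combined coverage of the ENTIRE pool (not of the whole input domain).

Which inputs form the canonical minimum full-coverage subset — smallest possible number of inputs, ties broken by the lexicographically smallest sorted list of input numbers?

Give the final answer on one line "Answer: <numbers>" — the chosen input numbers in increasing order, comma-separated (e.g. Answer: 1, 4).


#1 (b=13, x=4) -> covered: B1=T, B3=T, B4=T, B6=F
#2 (b=8, x=8) -> covered: B1=F, B2=T, B3=T, B4=F, B5=T, B6=F
#3 (b=7, x=12) -> covered: B1=F, B2=F, B3=T, B4=T, B6=F
#4 (b=10, x=6) -> covered: B1=T, B3=T, B4=T, B6=F
#5 (b=6, x=4) -> covered: B1=T, B3=T, B4=T, B6=F
#6 (b=10, x=11) -> covered: B1=F, B2=T, B3=T, B4=T, B6=F
#7 (b=13, x=13) -> covered: B1=F, B2=T, B3=T, B4=F, B5=F, B6=F
#8 (b=4, x=4) -> covered: B1=T, B3=T, B4=T, B6=F
pool-wide coverage (10 outcomes): B1=T, B1=F, B2=T, B2=F, B3=T, B4=T, B4=F, B5=T, B5=F, B6=F
size 1 is not enough: best union over all size-1 subsets is 6/10
size 2 is not enough: best union over all size-2 subsets is 8/10
size 3 is not enough: best union over all size-3 subsets is 9/10
inputs {1, 2, 3, 7} (size 4) cover everything; no size-4 subset with a lexicographically smaller index list covers all 10
Answer: 1, 2, 3, 7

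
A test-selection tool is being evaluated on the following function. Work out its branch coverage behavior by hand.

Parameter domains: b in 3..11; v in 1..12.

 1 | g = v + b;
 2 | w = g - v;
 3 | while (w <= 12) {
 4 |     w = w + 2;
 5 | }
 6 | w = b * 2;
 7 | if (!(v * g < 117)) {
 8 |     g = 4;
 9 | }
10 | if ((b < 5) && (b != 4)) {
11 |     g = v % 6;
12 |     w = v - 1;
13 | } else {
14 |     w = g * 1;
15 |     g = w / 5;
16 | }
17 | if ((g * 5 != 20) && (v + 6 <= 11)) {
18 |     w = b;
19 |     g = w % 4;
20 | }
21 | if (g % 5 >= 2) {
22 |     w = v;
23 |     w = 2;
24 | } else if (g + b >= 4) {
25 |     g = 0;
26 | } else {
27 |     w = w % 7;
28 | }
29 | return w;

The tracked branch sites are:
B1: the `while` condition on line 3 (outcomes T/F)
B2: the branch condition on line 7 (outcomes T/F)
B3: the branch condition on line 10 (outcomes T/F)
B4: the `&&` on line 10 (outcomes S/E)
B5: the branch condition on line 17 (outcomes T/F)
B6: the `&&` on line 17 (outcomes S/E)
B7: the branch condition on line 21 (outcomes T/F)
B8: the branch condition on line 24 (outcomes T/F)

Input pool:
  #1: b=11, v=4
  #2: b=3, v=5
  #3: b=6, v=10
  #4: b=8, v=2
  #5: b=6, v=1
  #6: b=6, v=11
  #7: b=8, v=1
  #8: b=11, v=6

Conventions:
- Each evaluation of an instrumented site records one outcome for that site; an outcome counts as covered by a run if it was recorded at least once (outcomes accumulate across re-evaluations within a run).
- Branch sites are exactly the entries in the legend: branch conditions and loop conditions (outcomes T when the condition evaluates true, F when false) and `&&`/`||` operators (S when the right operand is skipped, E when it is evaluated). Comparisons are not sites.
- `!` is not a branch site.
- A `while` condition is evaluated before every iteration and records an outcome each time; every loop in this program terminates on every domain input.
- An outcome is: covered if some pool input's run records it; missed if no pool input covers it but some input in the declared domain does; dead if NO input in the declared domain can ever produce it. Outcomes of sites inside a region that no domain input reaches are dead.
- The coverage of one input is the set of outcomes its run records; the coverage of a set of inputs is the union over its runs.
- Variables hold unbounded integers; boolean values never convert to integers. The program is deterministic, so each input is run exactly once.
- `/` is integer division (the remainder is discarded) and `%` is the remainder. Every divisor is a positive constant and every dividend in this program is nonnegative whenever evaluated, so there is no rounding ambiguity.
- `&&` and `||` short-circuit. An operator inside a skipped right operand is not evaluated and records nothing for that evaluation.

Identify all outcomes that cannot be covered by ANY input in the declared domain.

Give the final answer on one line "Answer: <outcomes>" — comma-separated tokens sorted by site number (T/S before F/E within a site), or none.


exhaustive pass over the 108-input domain:
  reachable outcomes have witnesses, e.g. B1=T (e.g. b=3, v=1), B1=F (e.g. b=3, v=1), B2=T (e.g. b=3, v=10), B2=F (e.g. b=3, v=1)
Answer: none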